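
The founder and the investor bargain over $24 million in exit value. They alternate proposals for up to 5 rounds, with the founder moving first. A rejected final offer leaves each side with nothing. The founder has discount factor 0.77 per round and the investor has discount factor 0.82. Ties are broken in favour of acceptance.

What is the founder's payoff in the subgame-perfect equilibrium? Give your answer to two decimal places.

Round 5 (the founder proposes): the investor will accept anything ≥ 0, so the founder offers 0 and keeps 24.
Round 4 (the investor proposes): the founder can get 24 next round, worth 0.77 × 24 = 18.48 now; the investor offers that and keeps 5.52.
Round 3 (the founder proposes): the investor can get 5.52 next round, worth 0.82 × 5.52 = 4.5264 now; the founder offers that and keeps 19.4736.
Round 2 (the investor proposes): the founder can get 19.4736 next round, worth 0.77 × 19.4736 = 14.994672 now, so the investor offers 14.994672, keeping 9.005328.
Round 1 (the founder proposes): the investor can get 9.005328 next round, worth 0.82 × 9.005328 = 7.38436896 now. The founder offers 7.38436896 and keeps 24 − 7.38436896 = 16.61563104.

16.62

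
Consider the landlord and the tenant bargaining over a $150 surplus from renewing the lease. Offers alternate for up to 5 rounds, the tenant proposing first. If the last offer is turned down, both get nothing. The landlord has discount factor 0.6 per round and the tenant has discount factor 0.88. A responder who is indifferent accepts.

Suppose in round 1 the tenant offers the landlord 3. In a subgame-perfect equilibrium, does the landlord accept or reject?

Round 5 (the tenant proposes): the landlord will accept anything ≥ 0, so the tenant offers 0 and keeps 150.
Round 4 (the landlord proposes): the tenant can get 150 next round, worth 0.88 × 150 = 132 now, so the landlord offers 132, keeping 18.
Round 3 (the tenant proposes): the landlord can get 18 next round, worth 0.6 × 18 = 10.8 now. The tenant offers 10.8 and keeps 150 − 10.8 = 139.2.
Round 2 (the landlord proposes): the tenant can get 139.2 next round, worth 0.88 × 139.2 = 122.496 now; the landlord offers that and keeps 27.504.
So by rejecting in round 1, the landlord gets 27.504 next round, worth 0.6 × 27.504 = 16.5024 now.
Offer 3 < 16.5024, so the landlord rejects.

Reject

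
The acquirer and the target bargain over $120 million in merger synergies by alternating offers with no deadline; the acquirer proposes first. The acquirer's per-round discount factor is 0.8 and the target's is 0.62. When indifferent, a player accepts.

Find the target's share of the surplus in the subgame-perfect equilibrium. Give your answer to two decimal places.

29.52

When the acquirer proposes, the target accepts any offer worth at least 0.62 times what the target would get by proposing next round; and vice versa.
This gives x = 120 − 0.62y and y = 120 − 0.8x, where x and y are each side's share when it proposes.
Hence (1 − 0.62·0.8)x = 120(1 − 0.62), i.e. 0.504·x = 45.6.
x ≈ 90.4762; the target's share is 120 − x ≈ 29.5238.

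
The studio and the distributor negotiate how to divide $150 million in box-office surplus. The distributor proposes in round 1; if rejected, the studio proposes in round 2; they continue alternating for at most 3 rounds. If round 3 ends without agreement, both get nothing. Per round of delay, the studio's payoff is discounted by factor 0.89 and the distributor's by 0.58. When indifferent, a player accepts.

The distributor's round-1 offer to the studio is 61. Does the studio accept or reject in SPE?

Accept

Round 3 (the distributor proposes): rejection yields 0 for the studio; the distributor offers 0 and keeps 150.
Round 2 (the studio proposes): the distributor can get 150 next round, worth 0.58 × 150 = 87 now. The studio offers 87 and keeps 150 − 87 = 63.
So by rejecting in round 1, the studio gets 63 next round, worth 0.89 × 63 = 56.07 now.
Offer 61 ≥ 56.07, so the studio accepts.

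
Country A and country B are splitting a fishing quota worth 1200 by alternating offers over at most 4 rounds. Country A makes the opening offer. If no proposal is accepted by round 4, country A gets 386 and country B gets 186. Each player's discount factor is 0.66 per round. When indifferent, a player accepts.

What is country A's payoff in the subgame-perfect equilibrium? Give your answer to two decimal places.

696.70

Round 4 (country B proposes): country A gets 386 if talks fail, so country B offers 386 and keeps 814.
Round 3 (country A proposes): country B can get 814 next round, worth 0.66 × 814 = 537.24 now. Country A offers 537.24 and keeps 1200 − 537.24 = 662.76.
Round 2 (country B proposes): country A can get 662.76 next round, worth 0.66 × 662.76 = 437.4216 now; country B offers that and keeps 762.5784.
Round 1 (country A proposes): country B can get 762.5784 next round, worth 0.66 × 762.5784 = 503.301744 now. Country A offers 503.301744 and keeps 1200 − 503.301744 = 696.698256.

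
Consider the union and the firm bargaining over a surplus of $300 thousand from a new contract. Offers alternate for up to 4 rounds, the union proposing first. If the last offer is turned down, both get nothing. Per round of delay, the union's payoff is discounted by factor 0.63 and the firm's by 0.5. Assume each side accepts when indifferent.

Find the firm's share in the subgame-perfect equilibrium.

102.75

Round 4 (the firm proposes): the union will accept anything ≥ 0, so the firm offers 0 and keeps 300.
Round 3 (the union proposes): the firm can get 300 next round, worth 0.5 × 300 = 150 now; the union offers that and keeps 150.
Round 2 (the firm proposes): the union can get 150 next round, worth 0.63 × 150 = 94.5 now. The firm offers 94.5 and keeps 300 − 94.5 = 205.5.
Round 1 (the union proposes): the firm can get 205.5 next round, worth 0.5 × 205.5 = 102.75 now; the union offers that and keeps 197.25.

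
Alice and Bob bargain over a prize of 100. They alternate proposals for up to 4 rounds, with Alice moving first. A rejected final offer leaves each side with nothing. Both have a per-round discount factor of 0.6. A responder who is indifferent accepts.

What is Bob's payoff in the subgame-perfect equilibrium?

Round 4 (Bob proposes): rejection yields 0 for Alice; Bob offers 0 and keeps 100.
Round 3 (Alice proposes): Bob can get 100 next round, worth 0.6 × 100 = 60 now, so Alice offers 60, keeping 40.
Round 2 (Bob proposes): Alice can get 40 next round, worth 0.6 × 40 = 24 now; Bob offers that and keeps 76.
Round 1 (Alice proposes): Bob can get 76 next round, worth 0.6 × 76 = 45.6 now. Alice offers 45.6 and keeps 100 − 45.6 = 54.4.

45.6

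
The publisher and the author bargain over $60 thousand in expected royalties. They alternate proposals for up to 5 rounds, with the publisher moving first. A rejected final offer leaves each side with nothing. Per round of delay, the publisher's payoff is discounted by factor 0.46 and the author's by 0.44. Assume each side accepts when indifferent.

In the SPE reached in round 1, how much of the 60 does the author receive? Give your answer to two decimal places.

17.14

Round 5 (the publisher proposes): the author will accept anything ≥ 0, so the publisher offers 0 and keeps 60.
Round 4 (the author proposes): the publisher can get 60 next round, worth 0.46 × 60 = 27.6 now, so the author offers 27.6, keeping 32.4.
Round 3 (the publisher proposes): the author can get 32.4 next round, worth 0.44 × 32.4 = 14.256 now. The publisher offers 14.256 and keeps 60 − 14.256 = 45.744.
Round 2 (the author proposes): the publisher can get 45.744 next round, worth 0.46 × 45.744 = 21.04224 now. The author offers 21.04224 and keeps 60 − 21.04224 = 38.95776.
Round 1 (the publisher proposes): the author can get 38.95776 next round, worth 0.44 × 38.95776 = 17.1414144 now, so the publisher offers 17.1414144, keeping 42.8585856.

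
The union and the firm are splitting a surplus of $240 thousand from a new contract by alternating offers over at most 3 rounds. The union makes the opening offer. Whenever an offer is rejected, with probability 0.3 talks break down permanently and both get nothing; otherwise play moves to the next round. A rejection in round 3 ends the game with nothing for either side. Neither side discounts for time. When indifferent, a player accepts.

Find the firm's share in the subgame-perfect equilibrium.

50.4

Round 3 (the union proposes): the firm will accept anything ≥ 0, so the union offers 0 and keeps 240.
Round 2 (the firm proposes): rejecting gives the union an expected 0.7 × 240 = 168, so the firm offers 168, keeping 72.
Round 1 (the union proposes): rejecting gives the firm an expected 0.7 × 72 = 50.4; the union offers that and keeps 189.6.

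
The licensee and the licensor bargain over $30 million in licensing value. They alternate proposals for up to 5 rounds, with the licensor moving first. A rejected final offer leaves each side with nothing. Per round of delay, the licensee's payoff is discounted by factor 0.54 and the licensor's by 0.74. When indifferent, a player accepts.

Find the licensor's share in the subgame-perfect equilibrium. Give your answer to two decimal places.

24.10

Round 5 (the licensor proposes): the licensee will accept anything ≥ 0, so the licensor offers 0 and keeps 30.
Round 4 (the licensee proposes): the licensor can get 30 next round, worth 0.74 × 30 = 22.2 now; the licensee offers that and keeps 7.8.
Round 3 (the licensor proposes): the licensee can get 7.8 next round, worth 0.54 × 7.8 = 4.212 now, so the licensor offers 4.212, keeping 25.788.
Round 2 (the licensee proposes): the licensor can get 25.788 next round, worth 0.74 × 25.788 = 19.08312 now. The licensee offers 19.08312 and keeps 30 − 19.08312 = 10.91688.
Round 1 (the licensor proposes): the licensee can get 10.91688 next round, worth 0.54 × 10.91688 = 5.8951152 now, so the licensor offers 5.8951152, keeping 24.1048848.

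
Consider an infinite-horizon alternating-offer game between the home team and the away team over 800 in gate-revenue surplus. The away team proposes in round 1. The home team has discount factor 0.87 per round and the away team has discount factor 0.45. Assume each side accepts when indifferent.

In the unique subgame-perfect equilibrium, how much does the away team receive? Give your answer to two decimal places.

When the away team proposes, the home team accepts any offer worth at least 0.87 times what the home team would get by proposing next round; and vice versa.
This gives x = 800 − 0.87y and y = 800 − 0.45x, where x and y are each side's share when it proposes.
Hence (1 − 0.87·0.45)x = 800(1 − 0.87), i.e. 0.6085·x = 104.
x ≈ 170.9121; the home team's share is 800 − x ≈ 629.0879.

170.91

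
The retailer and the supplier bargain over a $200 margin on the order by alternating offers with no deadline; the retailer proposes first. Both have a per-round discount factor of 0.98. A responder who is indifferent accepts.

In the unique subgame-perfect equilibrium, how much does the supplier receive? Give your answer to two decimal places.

98.99

When the retailer proposes, the supplier accepts any offer worth at least 0.98 times what the supplier would get by proposing next round; and vice versa.
This gives x = 200 − 0.98y and y = 200 − 0.98x, where x and y are each side's share when it proposes.
Hence (1 − 0.98·0.98)x = 200(1 − 0.98), i.e. 0.0396·x = 4.
x ≈ 101.0101; the supplier's share is 200 − x ≈ 98.9899.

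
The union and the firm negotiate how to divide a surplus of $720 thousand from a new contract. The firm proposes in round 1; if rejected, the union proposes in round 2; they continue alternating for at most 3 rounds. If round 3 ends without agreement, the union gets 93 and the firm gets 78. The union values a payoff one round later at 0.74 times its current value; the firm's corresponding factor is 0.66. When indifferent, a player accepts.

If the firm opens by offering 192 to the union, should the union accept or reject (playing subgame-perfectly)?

Round 3 (the firm proposes): the union gets 93 if talks fail, so the firm offers 93 and keeps 627.
Round 2 (the union proposes): the firm can get 627 next round, worth 0.66 × 627 = 413.82 now. The union offers 413.82 and keeps 720 − 413.82 = 306.18.
So by rejecting in round 1, the union gets 306.18 next round, worth 0.74 × 306.18 = 226.5732 now.
Offer 192 < 226.5732, so the union rejects.

Reject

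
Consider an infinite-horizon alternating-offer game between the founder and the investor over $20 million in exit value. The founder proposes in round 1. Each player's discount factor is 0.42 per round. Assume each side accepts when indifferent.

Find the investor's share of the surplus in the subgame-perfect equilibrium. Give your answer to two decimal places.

5.92

In a stationary SPE each proposer offers the other exactly their discounted continuation value.
If the founder keeps x when proposing and the investor keeps y when proposing, then x = 20 − 0.42y and y = 20 − 0.42x.
Solving: x = 20(1 − 0.42) / (1 − 0.42·0.42) = 11.6 / 0.8236 ≈ 14.0845.
The investor gets 20 − 14.0845 ≈ 5.9155.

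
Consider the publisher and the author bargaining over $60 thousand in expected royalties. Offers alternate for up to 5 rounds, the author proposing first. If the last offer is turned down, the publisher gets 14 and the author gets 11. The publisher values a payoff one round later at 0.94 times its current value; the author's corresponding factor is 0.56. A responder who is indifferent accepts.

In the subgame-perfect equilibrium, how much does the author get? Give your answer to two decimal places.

Round 5 (the author proposes): the publisher gets 14 if talks fail, so the author offers 14 and keeps 46.
Round 4 (the publisher proposes): the author can get 46 next round, worth 0.56 × 46 = 25.76 now. The publisher offers 25.76 and keeps 60 − 25.76 = 34.24.
Round 3 (the author proposes): the publisher can get 34.24 next round, worth 0.94 × 34.24 = 32.1856 now, so the author offers 32.1856, keeping 27.8144.
Round 2 (the publisher proposes): the author can get 27.8144 next round, worth 0.56 × 27.8144 = 15.576064 now; the publisher offers that and keeps 44.423936.
Round 1 (the author proposes): the publisher can get 44.423936 next round, worth 0.94 × 44.423936 = 41.75849984 now, so the author offers 41.75849984, keeping 18.24150016.

18.24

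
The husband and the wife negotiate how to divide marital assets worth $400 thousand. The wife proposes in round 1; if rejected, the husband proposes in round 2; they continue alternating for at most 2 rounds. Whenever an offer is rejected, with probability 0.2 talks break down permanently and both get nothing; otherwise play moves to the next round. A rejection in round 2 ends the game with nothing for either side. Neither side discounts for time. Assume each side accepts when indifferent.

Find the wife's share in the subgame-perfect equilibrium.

80

By backward induction:
Round 2 (the husband proposes): the wife will accept anything ≥ 0, so the husband offers 0 and keeps 400.
Round 1 (the wife proposes): rejecting gives the husband an expected 0.8 × 400 = 320, so the wife offers 320, keeping 80.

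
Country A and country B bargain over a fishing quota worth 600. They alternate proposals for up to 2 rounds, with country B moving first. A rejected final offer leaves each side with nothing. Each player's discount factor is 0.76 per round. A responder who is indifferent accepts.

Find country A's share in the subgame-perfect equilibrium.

Round 2 (country A proposes): rejection yields 0 for country B; country A offers 0 and keeps 600.
Round 1 (country B proposes): country A can get 600 next round, worth 0.76 × 600 = 456 now. Country B offers 456 and keeps 600 − 456 = 144.

456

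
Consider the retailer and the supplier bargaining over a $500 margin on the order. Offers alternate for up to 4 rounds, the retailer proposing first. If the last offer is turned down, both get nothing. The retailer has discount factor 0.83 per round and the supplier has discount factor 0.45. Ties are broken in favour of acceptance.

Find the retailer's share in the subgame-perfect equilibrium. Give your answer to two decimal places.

377.71

Round 4 (the supplier proposes): rejection yields 0 for the retailer; the supplier offers 0 and keeps 500.
Round 3 (the retailer proposes): the supplier can get 500 next round, worth 0.45 × 500 = 225 now. The retailer offers 225 and keeps 500 − 225 = 275.
Round 2 (the supplier proposes): the retailer can get 275 next round, worth 0.83 × 275 = 228.25 now; the supplier offers that and keeps 271.75.
Round 1 (the retailer proposes): the supplier can get 271.75 next round, worth 0.45 × 271.75 = 122.2875 now, so the retailer offers 122.2875, keeping 377.7125.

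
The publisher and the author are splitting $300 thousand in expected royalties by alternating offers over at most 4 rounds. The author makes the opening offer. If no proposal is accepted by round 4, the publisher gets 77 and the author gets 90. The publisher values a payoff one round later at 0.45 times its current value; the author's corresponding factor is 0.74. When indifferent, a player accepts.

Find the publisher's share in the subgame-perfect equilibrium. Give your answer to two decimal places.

66.57

Round 4 (the publisher proposes): the author gets 90 if talks fail, so the publisher offers 90 and keeps 210.
Round 3 (the author proposes): the publisher can get 210 next round, worth 0.45 × 210 = 94.5 now, so the author offers 94.5, keeping 205.5.
Round 2 (the publisher proposes): the author can get 205.5 next round, worth 0.74 × 205.5 = 152.07 now, so the publisher offers 152.07, keeping 147.93.
Round 1 (the author proposes): the publisher can get 147.93 next round, worth 0.45 × 147.93 = 66.5685 now, so the author offers 66.5685, keeping 233.4315.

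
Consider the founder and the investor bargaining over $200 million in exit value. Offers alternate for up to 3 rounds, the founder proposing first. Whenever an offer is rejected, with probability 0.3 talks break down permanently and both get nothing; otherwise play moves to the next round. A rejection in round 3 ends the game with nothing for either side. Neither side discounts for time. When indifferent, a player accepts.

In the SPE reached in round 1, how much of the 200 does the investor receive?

42

By backward induction:
Round 3 (the founder proposes): the investor will accept anything ≥ 0, so the founder offers 0 and keeps 200.
Round 2 (the investor proposes): rejecting gives the founder an expected 0.7 × 200 = 140, so the investor offers 140, keeping 60.
Round 1 (the founder proposes): rejecting gives the investor an expected 0.7 × 60 = 42, so the founder offers 42, keeping 158.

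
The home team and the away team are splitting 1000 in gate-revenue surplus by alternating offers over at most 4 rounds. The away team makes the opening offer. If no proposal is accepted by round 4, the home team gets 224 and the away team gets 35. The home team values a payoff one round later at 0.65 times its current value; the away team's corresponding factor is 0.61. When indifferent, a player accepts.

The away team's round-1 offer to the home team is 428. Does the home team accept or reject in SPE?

Reject

Round 4 (the home team proposes): the away team gets 35 if talks fail, so the home team offers 35 and keeps 965.
Round 3 (the away team proposes): the home team can get 965 next round, worth 0.65 × 965 = 627.25 now, so the away team offers 627.25, keeping 372.75.
Round 2 (the home team proposes): the away team can get 372.75 next round, worth 0.61 × 372.75 = 227.3775 now; the home team offers that and keeps 772.6225.
So by rejecting in round 1, the home team gets 772.6225 next round, worth 0.65 × 772.6225 = 502.204625 now.
Offer 428 < 502.204625, so the home team rejects.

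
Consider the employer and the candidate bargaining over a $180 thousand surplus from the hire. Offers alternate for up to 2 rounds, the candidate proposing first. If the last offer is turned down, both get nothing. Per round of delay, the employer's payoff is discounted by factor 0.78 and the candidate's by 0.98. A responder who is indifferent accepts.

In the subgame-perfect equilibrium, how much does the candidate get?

Work backward from the last round.
Round 2 (the employer proposes): the candidate will accept anything ≥ 0, so the employer offers 0 and keeps 180.
Round 1 (the candidate proposes): the employer can get 180 next round, worth 0.78 × 180 = 140.4 now; the candidate offers that and keeps 39.6.

39.6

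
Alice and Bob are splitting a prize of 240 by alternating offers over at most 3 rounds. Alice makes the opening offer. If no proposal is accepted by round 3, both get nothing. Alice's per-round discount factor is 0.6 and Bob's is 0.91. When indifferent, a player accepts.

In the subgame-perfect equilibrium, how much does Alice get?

152.64

Round 3 (Alice proposes): Bob will accept anything ≥ 0, so Alice offers 0 and keeps 240.
Round 2 (Bob proposes): Alice can get 240 next round, worth 0.6 × 240 = 144 now; Bob offers that and keeps 96.
Round 1 (Alice proposes): Bob can get 96 next round, worth 0.91 × 96 = 87.36 now. Alice offers 87.36 and keeps 240 − 87.36 = 152.64.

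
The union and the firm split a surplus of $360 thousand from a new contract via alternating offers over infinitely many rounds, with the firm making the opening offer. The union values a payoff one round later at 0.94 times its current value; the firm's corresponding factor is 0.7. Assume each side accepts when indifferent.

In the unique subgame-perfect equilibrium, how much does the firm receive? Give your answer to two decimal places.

63.16

Let x be the firm's share when the firm proposes and y be the union's share when the union proposes.
The union accepts iff offered ≥ 0.94·y, so x = 360 − 0.94y. Symmetrically y = 360 − 0.7x.
Substituting: x = 360 − 0.94(360 − 0.7x), giving x(1 − 0.7·0.94) = 360(1 − 0.94).
So x = 360 × 0.06 / 0.342 ≈ 63.1579, and the union receives 360 − x ≈ 296.8421.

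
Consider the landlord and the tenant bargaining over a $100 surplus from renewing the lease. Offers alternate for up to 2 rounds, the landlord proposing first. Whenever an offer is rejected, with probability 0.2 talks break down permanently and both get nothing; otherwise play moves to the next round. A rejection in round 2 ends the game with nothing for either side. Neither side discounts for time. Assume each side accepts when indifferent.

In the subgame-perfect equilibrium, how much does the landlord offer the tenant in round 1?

80

Round 2 (the tenant proposes): the landlord will accept anything ≥ 0, so the tenant offers 0 and keeps 100.
Round 1 (the landlord proposes): rejecting gives the tenant an expected 0.8 × 100 = 80; the landlord offers that and keeps 20.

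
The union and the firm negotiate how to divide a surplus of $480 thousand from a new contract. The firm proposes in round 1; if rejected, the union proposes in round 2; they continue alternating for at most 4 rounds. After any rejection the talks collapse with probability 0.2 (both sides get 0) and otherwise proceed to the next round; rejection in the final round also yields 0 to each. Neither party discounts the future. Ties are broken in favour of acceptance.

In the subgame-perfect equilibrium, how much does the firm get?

By backward induction:
Round 4 (the union proposes): rejection yields 0 for the firm; the union offers 0 and keeps 480.
Round 3 (the firm proposes): rejecting gives the union an expected 0.8 × 480 = 384, so the firm offers 384, keeping 96.
Round 2 (the union proposes): rejecting gives the firm an expected 0.8 × 96 = 76.8. The union offers 76.8 and keeps 480 − 76.8 = 403.2.
Round 1 (the firm proposes): rejecting gives the union an expected 0.8 × 403.2 = 322.56, so the firm offers 322.56, keeping 157.44.

157.44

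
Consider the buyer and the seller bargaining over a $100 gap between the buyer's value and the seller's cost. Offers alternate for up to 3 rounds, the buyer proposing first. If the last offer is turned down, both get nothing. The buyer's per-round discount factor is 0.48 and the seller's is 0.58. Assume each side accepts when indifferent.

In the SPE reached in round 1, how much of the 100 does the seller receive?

30.16

Round 3 (the buyer proposes): the seller will accept anything ≥ 0, so the buyer offers 0 and keeps 100.
Round 2 (the seller proposes): the buyer can get 100 next round, worth 0.48 × 100 = 48 now. The seller offers 48 and keeps 100 − 48 = 52.
Round 1 (the buyer proposes): the seller can get 52 next round, worth 0.58 × 52 = 30.16 now. The buyer offers 30.16 and keeps 100 − 30.16 = 69.84.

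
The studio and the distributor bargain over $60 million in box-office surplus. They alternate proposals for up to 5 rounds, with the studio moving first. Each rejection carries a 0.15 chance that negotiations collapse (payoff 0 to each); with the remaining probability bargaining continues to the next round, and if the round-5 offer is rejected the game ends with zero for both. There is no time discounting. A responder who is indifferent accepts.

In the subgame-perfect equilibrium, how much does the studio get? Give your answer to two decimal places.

Round 5 (the studio proposes): rejection yields 0 for the distributor; the studio offers 0 and keeps 60.
Round 4 (the distributor proposes): rejecting gives the studio an expected 0.85 × 60 = 51, so the distributor offers 51, keeping 9.
Round 3 (the studio proposes): rejecting gives the distributor an expected 0.85 × 9 = 7.65; the studio offers that and keeps 52.35.
Round 2 (the distributor proposes): rejecting gives the studio an expected 0.85 × 52.35 = 44.4975. The distributor offers 44.4975 and keeps 60 − 44.4975 = 15.5025.
Round 1 (the studio proposes): rejecting gives the distributor an expected 0.85 × 15.5025 = 13.177125, so the studio offers 13.177125, keeping 46.822875.

46.82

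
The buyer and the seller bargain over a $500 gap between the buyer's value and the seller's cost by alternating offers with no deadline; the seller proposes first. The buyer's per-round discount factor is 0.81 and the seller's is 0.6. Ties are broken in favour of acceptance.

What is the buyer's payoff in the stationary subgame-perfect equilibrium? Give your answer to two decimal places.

315.18

In a stationary SPE each proposer offers the other exactly their discounted continuation value.
If the seller keeps x when proposing and the buyer keeps y when proposing, then x = 500 − 0.81y and y = 500 − 0.6x.
Solving: x = 500(1 − 0.81) / (1 − 0.6·0.81) = 95 / 0.514 ≈ 184.8249.
The buyer gets 500 − 184.8249 ≈ 315.1751.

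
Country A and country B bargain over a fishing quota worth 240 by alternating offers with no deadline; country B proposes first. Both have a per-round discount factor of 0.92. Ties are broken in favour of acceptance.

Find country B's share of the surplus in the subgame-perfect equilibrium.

When country B proposes, country A accepts any offer worth at least 0.92 times what country A would get by proposing next round; and vice versa.
This gives x = 240 − 0.92y and y = 240 − 0.92x, where x and y are each side's share when it proposes.
Hence (1 − 0.92·0.92)x = 240(1 − 0.92), i.e. 0.1536·x = 19.2.
x = 125; country A's share is 240 − x = 115.

125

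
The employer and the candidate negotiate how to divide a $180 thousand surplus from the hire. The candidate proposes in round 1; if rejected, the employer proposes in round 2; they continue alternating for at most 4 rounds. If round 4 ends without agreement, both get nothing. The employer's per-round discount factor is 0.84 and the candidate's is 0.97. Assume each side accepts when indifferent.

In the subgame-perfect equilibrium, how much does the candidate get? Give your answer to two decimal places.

Round 4 (the employer proposes): the candidate will accept anything ≥ 0, so the employer offers 0 and keeps 180.
Round 3 (the candidate proposes): the employer can get 180 next round, worth 0.84 × 180 = 151.2 now; the candidate offers that and keeps 28.8.
Round 2 (the employer proposes): the candidate can get 28.8 next round, worth 0.97 × 28.8 = 27.936 now, so the employer offers 27.936, keeping 152.064.
Round 1 (the candidate proposes): the employer can get 152.064 next round, worth 0.84 × 152.064 = 127.73376 now; the candidate offers that and keeps 52.26624.

52.27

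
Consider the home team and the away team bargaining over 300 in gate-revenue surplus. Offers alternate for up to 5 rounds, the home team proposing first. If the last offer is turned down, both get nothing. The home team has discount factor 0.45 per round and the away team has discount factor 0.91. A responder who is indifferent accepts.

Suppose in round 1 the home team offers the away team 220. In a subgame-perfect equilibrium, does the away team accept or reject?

Work out the away team's continuation value if the offer is rejected.
Round 5 (the home team proposes): the away team will accept anything ≥ 0, so the home team offers 0 and keeps 300.
Round 4 (the away team proposes): the home team can get 300 next round, worth 0.45 × 300 = 135 now. The away team offers 135 and keeps 300 − 135 = 165.
Round 3 (the home team proposes): the away team can get 165 next round, worth 0.91 × 165 = 150.15 now, so the home team offers 150.15, keeping 149.85.
Round 2 (the away team proposes): the home team can get 149.85 next round, worth 0.45 × 149.85 = 67.4325 now, so the away team offers 67.4325, keeping 232.5675.
So by rejecting in round 1, the away team gets 232.5675 next round, worth 0.91 × 232.5675 = 211.636425 now.
Offer 220 ≥ 211.636425, so the away team accepts.

Accept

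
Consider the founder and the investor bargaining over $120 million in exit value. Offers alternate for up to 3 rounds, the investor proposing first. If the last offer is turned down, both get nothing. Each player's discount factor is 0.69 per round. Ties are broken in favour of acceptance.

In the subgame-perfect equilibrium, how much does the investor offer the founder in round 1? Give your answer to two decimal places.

Solve by backward induction from round 3.
Round 3 (the investor proposes): rejection yields 0 for the founder; the investor offers 0 and keeps 120.
Round 2 (the founder proposes): the investor can get 120 next round, worth 0.69 × 120 = 82.8 now, so the founder offers 82.8, keeping 37.2.
Round 1 (the investor proposes): the founder can get 37.2 next round, worth 0.69 × 37.2 = 25.668 now; the investor offers that and keeps 94.332.

25.67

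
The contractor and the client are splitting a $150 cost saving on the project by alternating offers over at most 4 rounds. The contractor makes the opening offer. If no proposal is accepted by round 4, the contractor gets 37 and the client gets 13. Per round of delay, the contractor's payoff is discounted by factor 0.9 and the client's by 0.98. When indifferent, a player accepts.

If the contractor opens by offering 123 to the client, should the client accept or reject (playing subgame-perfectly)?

Round 4 (the client proposes): the contractor gets 37 if talks fail, so the client offers 37 and keeps 113.
Round 3 (the contractor proposes): the client can get 113 next round, worth 0.98 × 113 = 110.74 now, so the contractor offers 110.74, keeping 39.26.
Round 2 (the client proposes): the contractor can get 39.26 next round, worth 0.9 × 39.26 = 35.334 now. The client offers 35.334 and keeps 150 − 35.334 = 114.666.
So by rejecting in round 1, the client gets 114.666 next round, worth 0.98 × 114.666 = 112.37268 now.
Offer 123 ≥ 112.37268, so the client accepts.

Accept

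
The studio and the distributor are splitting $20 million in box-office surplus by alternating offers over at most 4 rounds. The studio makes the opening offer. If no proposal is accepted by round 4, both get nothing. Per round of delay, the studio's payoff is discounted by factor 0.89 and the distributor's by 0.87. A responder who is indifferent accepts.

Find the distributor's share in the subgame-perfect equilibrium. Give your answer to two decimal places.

15.39

Round 4 (the distributor proposes): rejection yields 0 for the studio; the distributor offers 0 and keeps 20.
Round 3 (the studio proposes): the distributor can get 20 next round, worth 0.87 × 20 = 17.4 now. The studio offers 17.4 and keeps 20 − 17.4 = 2.6.
Round 2 (the distributor proposes): the studio can get 2.6 next round, worth 0.89 × 2.6 = 2.314 now; the distributor offers that and keeps 17.686.
Round 1 (the studio proposes): the distributor can get 17.686 next round, worth 0.87 × 17.686 = 15.38682 now. The studio offers 15.38682 and keeps 20 − 15.38682 = 4.61318.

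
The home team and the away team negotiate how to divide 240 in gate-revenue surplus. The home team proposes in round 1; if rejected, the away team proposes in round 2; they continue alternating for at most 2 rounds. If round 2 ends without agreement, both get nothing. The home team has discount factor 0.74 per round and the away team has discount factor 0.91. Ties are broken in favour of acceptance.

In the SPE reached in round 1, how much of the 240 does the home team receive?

Solve by backward induction from round 2.
Round 2 (the away team proposes): the home team will accept anything ≥ 0, so the away team offers 0 and keeps 240.
Round 1 (the home team proposes): the away team can get 240 next round, worth 0.91 × 240 = 218.4 now; the home team offers that and keeps 21.6.

21.6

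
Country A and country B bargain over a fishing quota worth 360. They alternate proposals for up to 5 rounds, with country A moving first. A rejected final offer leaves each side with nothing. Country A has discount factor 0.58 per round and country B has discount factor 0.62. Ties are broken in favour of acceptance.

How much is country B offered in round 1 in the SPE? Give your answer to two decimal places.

Round 5 (country A proposes): country B will accept anything ≥ 0, so country A offers 0 and keeps 360.
Round 4 (country B proposes): country A can get 360 next round, worth 0.58 × 360 = 208.8 now; country B offers that and keeps 151.2.
Round 3 (country A proposes): country B can get 151.2 next round, worth 0.62 × 151.2 = 93.744 now, so country A offers 93.744, keeping 266.256.
Round 2 (country B proposes): country A can get 266.256 next round, worth 0.58 × 266.256 = 154.42848 now. Country B offers 154.42848 and keeps 360 − 154.42848 = 205.57152.
Round 1 (country A proposes): country B can get 205.57152 next round, worth 0.62 × 205.57152 = 127.4543424 now. Country A offers 127.4543424 and keeps 360 − 127.4543424 = 232.5456576.

127.45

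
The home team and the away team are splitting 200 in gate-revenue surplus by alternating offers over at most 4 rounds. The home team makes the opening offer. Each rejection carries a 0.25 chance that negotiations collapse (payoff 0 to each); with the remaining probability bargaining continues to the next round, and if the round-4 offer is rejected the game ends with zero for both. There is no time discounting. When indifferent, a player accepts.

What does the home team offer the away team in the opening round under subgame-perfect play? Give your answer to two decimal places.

Round 4 (the away team proposes): rejection yields 0 for the home team; the away team offers 0 and keeps 200.
Round 3 (the home team proposes): rejecting gives the away team an expected 0.75 × 200 = 150; the home team offers that and keeps 50.
Round 2 (the away team proposes): rejecting gives the home team an expected 0.75 × 50 = 37.5; the away team offers that and keeps 162.5.
Round 1 (the home team proposes): rejecting gives the away team an expected 0.75 × 162.5 = 121.875, so the home team offers 121.875, keeping 78.125.

121.88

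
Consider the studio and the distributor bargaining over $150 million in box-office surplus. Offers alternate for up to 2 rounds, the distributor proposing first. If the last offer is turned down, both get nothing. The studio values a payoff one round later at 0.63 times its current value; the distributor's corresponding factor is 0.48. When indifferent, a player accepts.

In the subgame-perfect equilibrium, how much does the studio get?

Round 2 (the studio proposes): rejection yields 0 for the distributor; the studio offers 0 and keeps 150.
Round 1 (the distributor proposes): the studio can get 150 next round, worth 0.63 × 150 = 94.5 now. The distributor offers 94.5 and keeps 150 − 94.5 = 55.5.

94.5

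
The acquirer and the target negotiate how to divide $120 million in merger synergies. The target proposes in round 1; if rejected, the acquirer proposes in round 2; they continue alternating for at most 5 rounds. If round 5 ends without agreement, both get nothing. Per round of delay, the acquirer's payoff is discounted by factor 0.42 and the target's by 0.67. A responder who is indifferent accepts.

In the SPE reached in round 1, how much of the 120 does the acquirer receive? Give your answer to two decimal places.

Round 5 (the target proposes): the acquirer will accept anything ≥ 0, so the target offers 0 and keeps 120.
Round 4 (the acquirer proposes): the target can get 120 next round, worth 0.67 × 120 = 80.4 now. The acquirer offers 80.4 and keeps 120 − 80.4 = 39.6.
Round 3 (the target proposes): the acquirer can get 39.6 next round, worth 0.42 × 39.6 = 16.632 now, so the target offers 16.632, keeping 103.368.
Round 2 (the acquirer proposes): the target can get 103.368 next round, worth 0.67 × 103.368 = 69.25656 now. The acquirer offers 69.25656 and keeps 120 − 69.25656 = 50.74344.
Round 1 (the target proposes): the acquirer can get 50.74344 next round, worth 0.42 × 50.74344 = 21.3122448 now, so the target offers 21.3122448, keeping 98.6877552.

21.31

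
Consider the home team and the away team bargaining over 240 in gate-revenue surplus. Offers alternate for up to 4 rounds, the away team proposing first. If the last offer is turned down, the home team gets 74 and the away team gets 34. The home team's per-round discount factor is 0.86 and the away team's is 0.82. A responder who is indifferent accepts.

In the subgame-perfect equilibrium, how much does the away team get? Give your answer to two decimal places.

77.91

Solve by backward induction from round 4.
Round 4 (the home team proposes): the away team gets 34 if talks fail, so the home team offers 34 and keeps 206.
Round 3 (the away team proposes): the home team can get 206 next round, worth 0.86 × 206 = 177.16 now. The away team offers 177.16 and keeps 240 − 177.16 = 62.84.
Round 2 (the home team proposes): the away team can get 62.84 next round, worth 0.82 × 62.84 = 51.5288 now. The home team offers 51.5288 and keeps 240 − 51.5288 = 188.4712.
Round 1 (the away team proposes): the home team can get 188.4712 next round, worth 0.86 × 188.4712 = 162.085232 now. The away team offers 162.085232 and keeps 240 − 162.085232 = 77.914768.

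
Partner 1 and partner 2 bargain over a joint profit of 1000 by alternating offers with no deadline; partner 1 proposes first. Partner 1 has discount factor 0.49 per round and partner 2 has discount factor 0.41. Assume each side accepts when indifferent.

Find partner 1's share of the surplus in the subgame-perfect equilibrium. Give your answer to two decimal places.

Let x be partner 1's share when partner 1 proposes and y be partner 2's share when partner 2 proposes.
Partner 2 accepts iff offered ≥ 0.41·y, so x = 1000 − 0.41y. Symmetrically y = 1000 − 0.49x.
Substituting: x = 1000 − 0.41(1000 − 0.49x), giving x(1 − 0.49·0.41) = 1000(1 − 0.41).
So x = 1000 × 0.59 / 0.7991 ≈ 738.3306, and partner 2 receives 1000 − x ≈ 261.6694.

738.33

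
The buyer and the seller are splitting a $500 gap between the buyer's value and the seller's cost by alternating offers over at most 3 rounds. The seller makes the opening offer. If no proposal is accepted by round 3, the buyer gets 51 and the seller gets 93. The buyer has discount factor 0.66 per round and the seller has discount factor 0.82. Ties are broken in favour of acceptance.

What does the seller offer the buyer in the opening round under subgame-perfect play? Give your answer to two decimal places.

Round 3 (the seller proposes): the buyer gets 51 if talks fail, so the seller offers 51 and keeps 449.
Round 2 (the buyer proposes): the seller can get 449 next round, worth 0.82 × 449 = 368.18 now; the buyer offers that and keeps 131.82.
Round 1 (the seller proposes): the buyer can get 131.82 next round, worth 0.66 × 131.82 = 87.0012 now; the seller offers that and keeps 412.9988.

87.00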